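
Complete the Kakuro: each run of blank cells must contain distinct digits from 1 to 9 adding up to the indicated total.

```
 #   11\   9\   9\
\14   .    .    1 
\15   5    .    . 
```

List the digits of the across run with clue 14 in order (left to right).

R1C1 = 11 − 5 = 6 completes the 11 down.
R1C2 = 14 − 7 = 7 completes the 14 across.
R2C2 = 9 − 7 = 2 completes the 9 down.
R2C3 = 15 − 7 = 8 completes the 15 across.

6, 7, 1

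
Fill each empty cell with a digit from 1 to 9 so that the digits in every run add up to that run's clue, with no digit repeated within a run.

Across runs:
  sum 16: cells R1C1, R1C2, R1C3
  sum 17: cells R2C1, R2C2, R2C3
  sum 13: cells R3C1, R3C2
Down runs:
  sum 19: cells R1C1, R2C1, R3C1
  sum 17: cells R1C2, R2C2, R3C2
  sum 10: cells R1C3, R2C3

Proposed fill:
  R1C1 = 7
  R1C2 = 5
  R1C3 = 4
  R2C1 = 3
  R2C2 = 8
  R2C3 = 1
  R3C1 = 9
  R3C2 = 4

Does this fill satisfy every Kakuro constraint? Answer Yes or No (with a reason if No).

No — the across run R2C1–R2C3 sums to 12, not 17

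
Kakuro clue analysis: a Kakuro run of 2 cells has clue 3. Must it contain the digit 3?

The only way to make 3 from 2 distinct digits is {1,2}, which does not contain 3.

No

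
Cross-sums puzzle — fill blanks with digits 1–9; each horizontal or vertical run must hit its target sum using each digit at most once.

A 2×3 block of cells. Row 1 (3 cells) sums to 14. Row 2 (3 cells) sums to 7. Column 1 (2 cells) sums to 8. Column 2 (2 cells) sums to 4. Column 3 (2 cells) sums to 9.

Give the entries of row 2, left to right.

7 in 3 cells must be {1,2,4}; 4 in 2 cells must be {1,3}.
The 7 across and the 4 down share only 1, so (2,2) = 1.
(1,2) = 4 − 1 = 3 completes the 4 down.
Given what's placed, (2,1) must be 2 to fit the 7 across and 8 down.
(2,3) = 7 − 3 = 4 completes the 7 across.
(1,1) = 8 − 2 = 6 completes the 8 down.
(1,3) = 14 − 9 = 5 completes the 14 across.

2 1 4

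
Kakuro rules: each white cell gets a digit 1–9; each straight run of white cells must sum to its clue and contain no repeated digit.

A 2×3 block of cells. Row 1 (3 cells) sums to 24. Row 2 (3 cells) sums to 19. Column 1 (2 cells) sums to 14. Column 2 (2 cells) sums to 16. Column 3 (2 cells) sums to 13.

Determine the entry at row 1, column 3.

9

24 in 3 cells must be {7,8,9}; 16 in 2 cells must be {7,9}.
Nothing is forced directly, so branch on (1,1), whose candidates are 8 or 9. If (1,1) = 9: that forces (1,2) = 7, (1,3) = 8, (2,1) = 5, after which (2,2) would have to be in {6,8} for the 19 across but in {9} for the 16 down — contradiction. So (1,1) = 8.
(2,1) = 14 − 8 = 6 completes the 14 down.
Given what's placed, (2,2) must be 9 to fit the 19 across and 16 down.
(2,3) = 19 − 15 = 4 completes the 19 across.
(1,2) = 16 − 9 = 7 completes the 16 down.
(1,3) = 24 − 15 = 9 completes the 24 across.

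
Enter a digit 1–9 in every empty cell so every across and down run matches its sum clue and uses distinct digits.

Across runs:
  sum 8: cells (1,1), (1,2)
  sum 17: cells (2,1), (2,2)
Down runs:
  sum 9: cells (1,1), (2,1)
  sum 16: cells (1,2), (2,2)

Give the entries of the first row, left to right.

1 7

17 in 2 cells must be {8,9}; 16 in 2 cells must be {7,9}.
The 8 across and the 16 down share only 7, so (1,2) = 7.
The 17 across and the 9 down share only 8, so (2,1) = 8.
(2,2) = 17 − 8 = 9 completes the 17 across.
(1,1) = 8 − 7 = 1 completes the 8 across.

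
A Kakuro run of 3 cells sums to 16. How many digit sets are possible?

3 distinct digits from 1–9 sum between 6 and 24.

8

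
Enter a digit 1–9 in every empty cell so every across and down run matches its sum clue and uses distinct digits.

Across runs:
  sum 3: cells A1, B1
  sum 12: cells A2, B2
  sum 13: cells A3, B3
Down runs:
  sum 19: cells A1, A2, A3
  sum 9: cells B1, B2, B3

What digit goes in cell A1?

3 in 2 cells must be {1,2}.
The 3 across and the 19 down share only 2, so A1 = 2.
B1 = 3 − 2 = 1 completes the 3 across.
Nothing is forced directly, so branch on A2, whose candidates are 8 or 9. If A2 = 8: then B2 would have to be in {4} for the 12 across but in {2,3,5,6} for the 9 down — contradiction. So A2 = 9.
B2 = 12 − 9 = 3 completes the 12 across.
A3 = 19 − 11 = 8 completes the 19 down.
B3 = 13 − 8 = 5 completes the 13 across.

2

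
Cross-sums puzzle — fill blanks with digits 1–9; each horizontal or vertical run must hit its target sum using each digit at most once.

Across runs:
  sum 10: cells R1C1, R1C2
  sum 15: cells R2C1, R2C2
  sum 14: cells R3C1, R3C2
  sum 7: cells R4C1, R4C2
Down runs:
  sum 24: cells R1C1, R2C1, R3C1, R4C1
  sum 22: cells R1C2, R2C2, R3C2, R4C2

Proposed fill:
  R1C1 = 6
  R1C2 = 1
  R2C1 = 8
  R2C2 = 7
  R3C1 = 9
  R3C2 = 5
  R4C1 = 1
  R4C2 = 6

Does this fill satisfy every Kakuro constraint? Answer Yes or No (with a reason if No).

No — the across run R1C1–R1C2 sums to 7, not 10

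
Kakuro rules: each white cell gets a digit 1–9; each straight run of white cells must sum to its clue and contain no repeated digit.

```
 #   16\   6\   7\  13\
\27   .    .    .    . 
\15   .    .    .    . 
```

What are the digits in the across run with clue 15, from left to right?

16 in 2 cells must be {7,9}.
Nothing is forced directly, so branch on R1C2, whose candidates are 4 or 5. If R1C2 = 5: that forces R1C3 = 6, R2C2 = 1, after which R2C3 would have to be in {2,3,4,5,6,7,8,9} for the 15 across but in {1} for the 7 down — contradiction. So R1C2 = 4.
Given what's placed, R1C1 must be 9 to fit the 27 across and 16 down.
R1C3 = 6: the only remaining digit allowed by both the 27 across and the 7 down.
R1C4 = 27 − 19 = 8 completes the 27 across.
R2C1 = 16 − 9 = 7 completes the 16 down.
R2C2 = 6 − 4 = 2 completes the 6 down.
R2C3 = 7 − 6 = 1 completes the 7 down.
R2C4 = 15 − 10 = 5 completes the 15 across.

7, 2, 1, 5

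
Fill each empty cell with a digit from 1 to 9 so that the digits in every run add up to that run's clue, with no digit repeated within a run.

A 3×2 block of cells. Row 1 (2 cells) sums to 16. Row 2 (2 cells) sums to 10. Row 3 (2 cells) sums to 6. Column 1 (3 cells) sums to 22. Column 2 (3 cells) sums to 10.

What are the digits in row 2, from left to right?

8 2

16 in 2 cells must be {7,9}.
The 16 across and the 10 down share only 7, so (1,2) = 7.
The 6 across and the 22 down share only 5, so (3,1) = 5.
(3,2) = 6 − 5 = 1 completes the 6 across.
(1,1) = 16 − 7 = 9 completes the 16 across.
(2,1) = 22 − 14 = 8 completes the 22 down.
(2,2) = 10 − 8 = 2 completes the 10 across.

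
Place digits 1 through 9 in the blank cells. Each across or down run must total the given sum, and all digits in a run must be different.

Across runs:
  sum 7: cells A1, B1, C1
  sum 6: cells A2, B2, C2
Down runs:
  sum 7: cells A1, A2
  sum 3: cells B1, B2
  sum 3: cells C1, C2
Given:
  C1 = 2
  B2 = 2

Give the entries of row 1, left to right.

4 1 2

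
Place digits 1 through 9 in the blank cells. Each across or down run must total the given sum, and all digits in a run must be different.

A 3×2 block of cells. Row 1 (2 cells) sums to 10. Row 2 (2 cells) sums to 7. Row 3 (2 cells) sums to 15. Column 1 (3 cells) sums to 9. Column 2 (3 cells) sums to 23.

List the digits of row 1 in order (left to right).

23 in 3 cells must be {6,8,9}.
The 7 across and the 23 down share only 6, so (2,2) = 6.
The 15 across and the 9 down share only 6, so (3,1) = 6.
(3,2) = 15 − 6 = 9 completes the 15 across.
(1,2) = 23 − 15 = 8 completes the 23 down.
(2,1) = 7 − 6 = 1 completes the 7 across.
(1,1) = 10 − 8 = 2 completes the 10 across.

2, 8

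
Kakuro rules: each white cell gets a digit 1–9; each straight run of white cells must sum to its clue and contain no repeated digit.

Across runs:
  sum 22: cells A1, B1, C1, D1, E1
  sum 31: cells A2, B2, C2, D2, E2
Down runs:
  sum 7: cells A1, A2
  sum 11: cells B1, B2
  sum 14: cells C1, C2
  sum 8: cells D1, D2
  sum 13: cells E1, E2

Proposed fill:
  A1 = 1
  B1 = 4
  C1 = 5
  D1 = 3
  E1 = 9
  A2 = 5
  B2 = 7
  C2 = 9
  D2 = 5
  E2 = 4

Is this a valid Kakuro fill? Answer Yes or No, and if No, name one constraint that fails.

No — the down run A1–A2 sums to 6, not 7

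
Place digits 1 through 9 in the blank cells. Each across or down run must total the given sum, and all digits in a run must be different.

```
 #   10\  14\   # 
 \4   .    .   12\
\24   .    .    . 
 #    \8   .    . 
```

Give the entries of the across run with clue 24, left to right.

7 8 9

4 in 2 cells must be {1,3}; 24 in 3 cells must be {7,8,9}.
Nothing is forced directly, so branch on R1C1, whose candidates are 1 or 3. If R1C1 = 1: that forces R1C2 = 3, R2C1 = 9, R2C2 = 7, R2C3 = 8, after which R3C2 would have to be in {1,2,3,5,6,7} for the 8 across but in {4} for the 14 down — contradiction. So R1C1 = 3.
R1C2 = 4 − 3 = 1 completes the 4 across.
R2C1 = 10 − 3 = 7 completes the 10 down.
No cell is forced outright now. R2C2 can only be 8 or 9 (the digits allowed by both its 24 across and its 14 down). If R2C2 = 9: that forces R2C3 = 8, after which R3C2 would have to be in {1,2,3,5,6,7} for the 8 across but in {4} for the 14 down — contradiction. So R2C2 = 8.
R2C3 = 24 − 15 = 9 completes the 24 across.
R3C2 = 14 − 9 = 5 completes the 14 down.
R3C3 = 8 − 5 = 3 completes the 8 across.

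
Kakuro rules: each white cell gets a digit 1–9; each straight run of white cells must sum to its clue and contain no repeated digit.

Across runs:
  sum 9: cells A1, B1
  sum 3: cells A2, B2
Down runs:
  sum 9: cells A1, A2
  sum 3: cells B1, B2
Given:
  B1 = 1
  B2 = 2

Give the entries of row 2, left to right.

1 2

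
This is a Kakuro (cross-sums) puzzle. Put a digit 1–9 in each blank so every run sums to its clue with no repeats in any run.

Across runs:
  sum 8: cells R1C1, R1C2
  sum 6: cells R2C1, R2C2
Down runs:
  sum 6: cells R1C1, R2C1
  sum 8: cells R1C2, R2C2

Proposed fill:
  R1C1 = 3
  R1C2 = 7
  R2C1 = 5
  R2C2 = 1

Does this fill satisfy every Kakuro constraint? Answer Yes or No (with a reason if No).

No — the down run R1C1–R2C1 sums to 8, not 6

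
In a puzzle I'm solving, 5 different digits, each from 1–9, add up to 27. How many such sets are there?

5 distinct digits from 1–9 sum between 15 and 35.

11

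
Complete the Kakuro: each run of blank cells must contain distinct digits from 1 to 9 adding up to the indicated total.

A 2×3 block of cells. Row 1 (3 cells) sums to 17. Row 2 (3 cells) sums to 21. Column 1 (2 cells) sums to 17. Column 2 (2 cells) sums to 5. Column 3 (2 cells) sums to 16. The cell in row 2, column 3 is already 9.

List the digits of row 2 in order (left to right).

17 in 2 cells must be {8,9}; 16 in 2 cells must be {7,9}.
(1,3) = 16 − 9 = 7 completes the 16 down.
(2,1) = 8: the only remaining digit allowed by both the 21 across and the 17 down.
(2,2) = 21 − 17 = 4 completes the 21 across.
(1,1) = 17 − 8 = 9 completes the 17 down.
(1,2) = 17 − 16 = 1 completes the 17 across.

8 4 9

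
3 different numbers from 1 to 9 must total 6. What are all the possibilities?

{1,2,3}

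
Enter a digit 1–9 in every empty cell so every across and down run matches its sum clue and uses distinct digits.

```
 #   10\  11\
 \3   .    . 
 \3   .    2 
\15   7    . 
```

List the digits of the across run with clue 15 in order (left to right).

7 8

3 in 2 cells must be {1,2}.
Given what's placed, R1C2 must be 1 to fit the 3 across and 11 down.
R2C1 = 3 − 2 = 1 completes the 3 across.
R3C2 = 15 − 7 = 8 completes the 15 across.
R1C1 = 3 − 1 = 2 completes the 3 across.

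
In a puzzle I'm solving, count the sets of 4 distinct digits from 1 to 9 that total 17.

9

4 distinct digits from 1–9 sum between 10 and 30.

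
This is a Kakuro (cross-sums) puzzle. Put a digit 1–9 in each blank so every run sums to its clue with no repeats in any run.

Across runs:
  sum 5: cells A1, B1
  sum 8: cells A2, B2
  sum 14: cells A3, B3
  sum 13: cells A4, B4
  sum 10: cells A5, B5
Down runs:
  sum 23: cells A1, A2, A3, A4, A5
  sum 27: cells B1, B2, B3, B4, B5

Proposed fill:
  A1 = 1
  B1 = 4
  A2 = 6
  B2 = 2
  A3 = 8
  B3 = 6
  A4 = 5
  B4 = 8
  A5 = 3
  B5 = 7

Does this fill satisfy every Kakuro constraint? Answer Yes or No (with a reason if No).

Yes

Across: 1+4=5; 6+2=8; 8+6=14; 5+8=13; 3+7=10. Down: 1+6+8+5+3=23; 4+2+6+8+7=27. No digit repeats within any run.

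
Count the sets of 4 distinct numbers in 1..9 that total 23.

9

4 distinct digits from 1–9 sum between 10 and 30.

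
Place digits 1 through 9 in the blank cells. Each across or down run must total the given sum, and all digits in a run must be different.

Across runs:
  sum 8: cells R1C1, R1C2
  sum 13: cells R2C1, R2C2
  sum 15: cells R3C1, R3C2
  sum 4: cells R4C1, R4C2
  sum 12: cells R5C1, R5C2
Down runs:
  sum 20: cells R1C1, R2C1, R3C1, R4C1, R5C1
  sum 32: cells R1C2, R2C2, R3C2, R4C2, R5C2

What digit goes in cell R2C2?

9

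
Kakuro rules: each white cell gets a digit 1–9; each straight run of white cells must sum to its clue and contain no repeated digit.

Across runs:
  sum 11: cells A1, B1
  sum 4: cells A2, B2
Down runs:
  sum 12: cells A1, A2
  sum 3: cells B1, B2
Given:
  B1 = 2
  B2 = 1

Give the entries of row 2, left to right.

4 in 2 cells must be {1,3}; 3 in 2 cells must be {1,2}.
A1 = 11 − 2 = 9 completes the 11 across.
A2 = 4 − 1 = 3 completes the 4 across.

3 1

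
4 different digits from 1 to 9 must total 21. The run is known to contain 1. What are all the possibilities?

{1,3,8,9}; {1,4,7,9}; {1,5,6,9}; {1,5,7,8}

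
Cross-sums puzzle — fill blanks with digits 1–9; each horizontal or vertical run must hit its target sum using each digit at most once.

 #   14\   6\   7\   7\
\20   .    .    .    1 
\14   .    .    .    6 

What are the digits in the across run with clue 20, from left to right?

9 4 6 1

Given what's placed, R2C1 must be 5 to fit the 14 across and 14 down.
R1C1 = 14 − 5 = 9 completes the 14 down.
Nothing is forced directly, so branch on R1C2, whose candidates are 2 or 4. If R1C2 = 2: then R1C3 would have to be in {8} for the 20 across but in {1,2,3,4,5,6} for the 7 down — contradiction. So R1C2 = 4.
R1C3 = 20 − 14 = 6 completes the 20 across.
R2C2 = 6 − 4 = 2 completes the 6 down.
R2C3 = 14 − 13 = 1 completes the 14 across.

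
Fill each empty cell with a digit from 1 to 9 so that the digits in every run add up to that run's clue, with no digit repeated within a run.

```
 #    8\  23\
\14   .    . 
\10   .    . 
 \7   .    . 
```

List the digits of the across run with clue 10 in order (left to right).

23 in 3 cells must be {6,8,9}.
The 14 across and the 8 down share only 5, so R1C1 = 5.
R1C2 = 14 − 5 = 9 completes the 14 across.
Given what's placed, R3C2 must be 6 to fit the 7 across and 23 down.
R2C2 = 23 − 15 = 8 completes the 23 down.
R3C1 = 7 − 6 = 1 completes the 7 across.
R2C1 = 10 − 8 = 2 completes the 10 across.

2 8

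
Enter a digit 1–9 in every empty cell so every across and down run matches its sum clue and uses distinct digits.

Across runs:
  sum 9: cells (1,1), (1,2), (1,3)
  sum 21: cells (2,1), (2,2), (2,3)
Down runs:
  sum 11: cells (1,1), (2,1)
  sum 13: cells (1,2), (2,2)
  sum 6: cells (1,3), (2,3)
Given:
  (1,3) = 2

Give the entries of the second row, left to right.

(2,3) = 6 − 2 = 4 completes the 6 down.
No cell is forced outright now. (1,2) can only be 4 or 6 (the digits allowed by both its 9 across and its 13 down). If (1,2) = 6: then (1,1) would have to be in {1} for the 9 across but in {2,3,4,5,6,7,8,9} for the 11 down — contradiction. So (1,2) = 4.
(1,1) = 9 − 6 = 3 completes the 9 across.
(2,1) = 11 − 3 = 8 completes the 11 down.
(2,2) = 21 − 12 = 9 completes the 21 across.

8 9 4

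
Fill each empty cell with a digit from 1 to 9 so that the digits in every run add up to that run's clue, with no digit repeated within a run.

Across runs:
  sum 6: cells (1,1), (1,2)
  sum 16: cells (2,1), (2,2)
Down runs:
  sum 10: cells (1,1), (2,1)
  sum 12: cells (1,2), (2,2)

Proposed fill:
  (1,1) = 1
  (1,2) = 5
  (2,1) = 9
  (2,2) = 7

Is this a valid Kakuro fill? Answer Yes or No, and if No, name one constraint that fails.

Yes

Across: 1+5=6; 9+7=16. Down: 1+9=10; 5+7=12. No digit repeats within any run.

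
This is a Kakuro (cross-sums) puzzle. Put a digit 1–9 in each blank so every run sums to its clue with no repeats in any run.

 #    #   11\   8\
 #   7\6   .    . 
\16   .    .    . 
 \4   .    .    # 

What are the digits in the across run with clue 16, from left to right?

6 7 3

4 in 2 cells must be {1,3}.
Nothing is forced directly, so branch on R1C3, whose candidates are 1 or 2 or 5. If R1C3 = 1: that forces R1C2 = 5, R2C3 = 7, after which R3C2 would have to be in {1,3} for the 4 across but in {2,4} for the 11 down — contradiction. If R1C3 = 2: that forces R1C2 = 4, R2C3 = 6, R3C2 = 1, after which R2C2 would have to be in {1,2,3,7,8,9} for the 16 across but in {6} for the 11 down — contradiction. So R1C3 = 5.
R1C2 = 6 − 5 = 1 completes the 6 across.
R2C3 = 8 − 5 = 3 completes the 8 down.
R3C2 = 3: the only remaining digit allowed by both the 4 across and the 11 down.
R2C2 = 11 − 4 = 7 completes the 11 down.
R3C1 = 4 − 3 = 1 completes the 4 across.
R2C1 = 16 − 10 = 6 completes the 16 across.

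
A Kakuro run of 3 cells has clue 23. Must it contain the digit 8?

Yes

The only way to make 23 from 3 distinct digits is {6,8,9}, which contains 8.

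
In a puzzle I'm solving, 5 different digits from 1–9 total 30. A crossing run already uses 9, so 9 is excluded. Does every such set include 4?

The only way to make 30 from 5 distinct digits under that restriction is {4,5,6,7,8}, which contains 4.

Yes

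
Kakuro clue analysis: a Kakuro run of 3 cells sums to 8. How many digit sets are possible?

3 distinct digits from 1–9 sum between 6 and 24.
Enumerating: {1,2,5}, {1,3,4}.

2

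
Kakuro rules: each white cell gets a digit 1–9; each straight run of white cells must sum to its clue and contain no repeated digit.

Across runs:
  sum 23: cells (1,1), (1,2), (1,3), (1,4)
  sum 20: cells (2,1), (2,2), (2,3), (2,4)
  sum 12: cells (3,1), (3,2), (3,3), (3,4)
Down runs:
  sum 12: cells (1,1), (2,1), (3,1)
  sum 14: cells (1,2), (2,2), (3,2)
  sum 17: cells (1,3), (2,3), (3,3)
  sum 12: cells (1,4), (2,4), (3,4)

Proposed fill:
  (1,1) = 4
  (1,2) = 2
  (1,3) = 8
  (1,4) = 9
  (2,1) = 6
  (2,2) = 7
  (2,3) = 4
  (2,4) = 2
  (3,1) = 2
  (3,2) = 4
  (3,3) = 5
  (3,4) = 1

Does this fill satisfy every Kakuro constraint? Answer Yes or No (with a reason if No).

No — the down run (1,2)–(3,2) sums to 13, not 14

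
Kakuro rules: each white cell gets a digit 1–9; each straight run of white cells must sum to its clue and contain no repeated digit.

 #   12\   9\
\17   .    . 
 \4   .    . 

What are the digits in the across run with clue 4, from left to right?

3 1

17 in 2 cells must be {8,9}; 4 in 2 cells must be {1,3}.
The 17 across and the 9 down share only 8, so R1C2 = 8.
The 4 across and the 12 down share only 3, so R2C1 = 3.
R2C2 = 4 − 3 = 1 completes the 4 across.
R1C1 = 17 − 8 = 9 completes the 17 across.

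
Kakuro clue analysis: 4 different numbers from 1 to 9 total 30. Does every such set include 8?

The only way to make 30 from 4 distinct digits is {6,7,8,9}, which contains 8.

Yes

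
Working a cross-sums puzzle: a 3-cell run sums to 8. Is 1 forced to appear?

Every partition of 8 into 3 distinct digits includes 1: {1,2,5}, {1,3,4}.

Yes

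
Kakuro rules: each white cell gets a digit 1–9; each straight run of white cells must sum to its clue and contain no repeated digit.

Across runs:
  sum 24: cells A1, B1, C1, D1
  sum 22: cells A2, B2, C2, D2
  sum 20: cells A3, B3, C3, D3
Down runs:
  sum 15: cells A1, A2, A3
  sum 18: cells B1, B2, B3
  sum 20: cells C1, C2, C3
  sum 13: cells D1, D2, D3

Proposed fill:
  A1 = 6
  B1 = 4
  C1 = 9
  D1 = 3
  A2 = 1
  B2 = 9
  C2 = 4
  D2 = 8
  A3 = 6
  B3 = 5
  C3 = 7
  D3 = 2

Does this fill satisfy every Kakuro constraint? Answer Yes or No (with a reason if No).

No — the across run A1–D1 sums to 22, not 24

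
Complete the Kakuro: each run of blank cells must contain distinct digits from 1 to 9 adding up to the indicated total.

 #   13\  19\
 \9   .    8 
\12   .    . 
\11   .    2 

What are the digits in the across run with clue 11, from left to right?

9, 2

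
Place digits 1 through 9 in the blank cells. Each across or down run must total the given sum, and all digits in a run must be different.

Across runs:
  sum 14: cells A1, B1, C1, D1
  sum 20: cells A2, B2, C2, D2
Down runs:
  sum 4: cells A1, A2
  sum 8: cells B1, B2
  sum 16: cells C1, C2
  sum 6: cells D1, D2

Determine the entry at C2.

9

4 in 2 cells must be {1,3}; 16 in 2 cells must be {7,9}.
Only 7 fits C1 under both its across sum 14 and down sum 16.
C2 = 16 − 7 = 9 completes the 16 down.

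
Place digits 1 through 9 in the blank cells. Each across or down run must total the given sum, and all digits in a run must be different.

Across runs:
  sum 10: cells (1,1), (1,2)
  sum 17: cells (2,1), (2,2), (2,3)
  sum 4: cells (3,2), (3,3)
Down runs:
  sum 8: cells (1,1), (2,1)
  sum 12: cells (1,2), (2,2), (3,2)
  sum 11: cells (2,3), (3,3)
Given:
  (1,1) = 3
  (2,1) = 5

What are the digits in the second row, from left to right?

4 in 2 cells must be {1,3}.
(1,2) = 10 − 3 = 7 completes the 10 across.
(3,3) = 3: only digit in both the 4-across and 11-down candidate sets.
(2,3) = 11 − 3 = 8 completes the 11 down.
(3,2) = 4 − 3 = 1 completes the 4 across.
(2,2) = 17 − 13 = 4 completes the 17 across.

5 4 8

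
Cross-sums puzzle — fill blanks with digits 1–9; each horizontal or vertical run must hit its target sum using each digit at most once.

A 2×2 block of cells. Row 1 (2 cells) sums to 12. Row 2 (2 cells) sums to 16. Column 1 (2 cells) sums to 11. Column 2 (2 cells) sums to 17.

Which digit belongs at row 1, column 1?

4

16 in 2 cells must be {7,9}; 17 in 2 cells must be {8,9}.
The 16 across and the 17 down share only 9, so (2,2) = 9.
(1,2) = 17 − 9 = 8 completes the 17 down.
(2,1) = 16 − 9 = 7 completes the 16 across.
(1,1) = 12 − 8 = 4 completes the 12 across.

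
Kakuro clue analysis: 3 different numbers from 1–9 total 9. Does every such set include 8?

No

Counterexample: {1,2,6} sums to 9 without using 8.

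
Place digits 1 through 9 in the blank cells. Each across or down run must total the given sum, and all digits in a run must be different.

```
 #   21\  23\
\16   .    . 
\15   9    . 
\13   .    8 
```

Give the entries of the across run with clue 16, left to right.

7 9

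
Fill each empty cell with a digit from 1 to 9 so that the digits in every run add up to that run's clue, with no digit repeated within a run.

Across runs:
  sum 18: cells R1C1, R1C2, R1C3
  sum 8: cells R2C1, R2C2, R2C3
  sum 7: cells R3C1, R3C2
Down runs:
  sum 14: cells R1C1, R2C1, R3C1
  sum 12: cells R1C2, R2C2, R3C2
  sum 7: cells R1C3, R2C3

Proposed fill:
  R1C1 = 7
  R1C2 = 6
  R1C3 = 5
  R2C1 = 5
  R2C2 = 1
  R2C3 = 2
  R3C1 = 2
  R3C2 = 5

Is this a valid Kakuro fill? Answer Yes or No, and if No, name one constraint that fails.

Across: 7+6+5=18; 5+1+2=8; 2+5=7. Down: 7+5+2=14; 6+1+5=12; 5+2=7. No digit repeats within any run.

Yes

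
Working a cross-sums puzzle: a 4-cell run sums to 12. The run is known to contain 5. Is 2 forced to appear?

The only way to make 12 from 4 distinct digits under that restriction is {1,2,4,5}, which contains 2.

Yes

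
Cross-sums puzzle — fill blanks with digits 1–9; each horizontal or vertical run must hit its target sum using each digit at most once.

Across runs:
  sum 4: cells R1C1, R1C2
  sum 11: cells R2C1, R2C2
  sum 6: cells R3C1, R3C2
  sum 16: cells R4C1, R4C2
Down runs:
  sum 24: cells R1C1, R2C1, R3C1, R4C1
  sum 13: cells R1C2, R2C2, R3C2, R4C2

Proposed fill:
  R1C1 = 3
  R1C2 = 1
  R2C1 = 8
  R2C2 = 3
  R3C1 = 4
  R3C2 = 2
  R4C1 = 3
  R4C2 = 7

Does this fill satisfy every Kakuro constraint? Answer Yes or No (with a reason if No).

No — the across run R4C1–R4C2 sums to 10, not 16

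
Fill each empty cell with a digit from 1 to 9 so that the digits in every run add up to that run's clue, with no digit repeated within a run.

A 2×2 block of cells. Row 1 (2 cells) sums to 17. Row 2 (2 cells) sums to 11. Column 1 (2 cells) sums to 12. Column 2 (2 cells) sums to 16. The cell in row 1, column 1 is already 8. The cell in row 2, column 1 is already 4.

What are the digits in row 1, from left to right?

8, 9

17 in 2 cells must be {8,9}; 16 in 2 cells must be {7,9}.
(1,2) = 17 − 8 = 9 completes the 17 across.
(2,2) = 11 − 4 = 7 completes the 11 across.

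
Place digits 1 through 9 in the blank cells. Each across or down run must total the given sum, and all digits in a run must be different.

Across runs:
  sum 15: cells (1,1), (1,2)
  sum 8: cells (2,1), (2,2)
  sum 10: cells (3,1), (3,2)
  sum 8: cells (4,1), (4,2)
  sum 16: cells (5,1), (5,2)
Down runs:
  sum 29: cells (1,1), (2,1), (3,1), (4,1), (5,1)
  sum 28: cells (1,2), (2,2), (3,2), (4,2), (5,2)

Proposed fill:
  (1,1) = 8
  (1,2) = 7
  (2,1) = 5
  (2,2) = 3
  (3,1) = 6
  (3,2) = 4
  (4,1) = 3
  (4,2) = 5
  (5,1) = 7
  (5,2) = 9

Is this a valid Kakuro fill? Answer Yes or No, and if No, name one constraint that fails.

Yes

Across: 8+7=15; 5+3=8; 6+4=10; 3+5=8; 7+9=16. Down: 8+5+6+3+7=29; 7+3+4+5+9=28. No digit repeats within any run.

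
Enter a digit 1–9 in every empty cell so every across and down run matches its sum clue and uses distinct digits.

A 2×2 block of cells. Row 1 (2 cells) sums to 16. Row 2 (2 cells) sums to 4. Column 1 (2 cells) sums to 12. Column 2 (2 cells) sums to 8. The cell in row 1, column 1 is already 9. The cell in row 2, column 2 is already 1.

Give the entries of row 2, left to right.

16 in 2 cells must be {7,9}; 4 in 2 cells must be {1,3}.
(1,2) = 16 − 9 = 7 completes the 16 across.
(2,1) = 4 − 1 = 3 completes the 4 across.

3 1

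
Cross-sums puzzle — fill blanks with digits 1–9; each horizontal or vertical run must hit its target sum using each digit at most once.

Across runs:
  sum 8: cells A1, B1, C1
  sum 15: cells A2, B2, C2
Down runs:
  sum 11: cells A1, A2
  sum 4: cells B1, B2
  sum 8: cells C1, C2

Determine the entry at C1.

4 in 2 cells must be {1,3}.
Nothing is forced directly, so branch on B2, whose candidates are 1 or 3. If B2 = 1: that forces B1 = 3, C1 = 1, after which C2 would have to be in {5,6,8,9} for the 15 across but in {7} for the 8 down — contradiction. So B2 = 3.
B1 = 4 − 3 = 1 completes the 4 down.
Nothing is forced directly, so branch on C2, whose candidates are 5 or 7. If C2 = 7: then C1 would have to be in {2,3,4,5} for the 8 across but in {1} for the 8 down — contradiction. So C2 = 5.
C1 = 8 − 5 = 3 completes the 8 down.
A2 = 15 − 8 = 7 completes the 15 across.
A1 = 8 − 4 = 4 completes the 8 across.

3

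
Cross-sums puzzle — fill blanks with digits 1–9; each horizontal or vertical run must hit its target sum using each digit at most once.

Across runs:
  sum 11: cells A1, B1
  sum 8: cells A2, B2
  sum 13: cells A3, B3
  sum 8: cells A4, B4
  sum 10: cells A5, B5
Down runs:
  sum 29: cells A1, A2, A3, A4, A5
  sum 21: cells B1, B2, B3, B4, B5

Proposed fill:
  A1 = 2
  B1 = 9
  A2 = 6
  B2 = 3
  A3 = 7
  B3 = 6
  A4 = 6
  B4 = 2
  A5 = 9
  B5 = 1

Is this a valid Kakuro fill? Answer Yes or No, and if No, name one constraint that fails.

No — the down run A1–A5 sums to 30, not 29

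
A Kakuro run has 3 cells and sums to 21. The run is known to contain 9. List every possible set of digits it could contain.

{4,8,9}; {5,7,9}

3 distinct digits from 1–9 sum between 6 and 24.
Keeping only sets containing 9.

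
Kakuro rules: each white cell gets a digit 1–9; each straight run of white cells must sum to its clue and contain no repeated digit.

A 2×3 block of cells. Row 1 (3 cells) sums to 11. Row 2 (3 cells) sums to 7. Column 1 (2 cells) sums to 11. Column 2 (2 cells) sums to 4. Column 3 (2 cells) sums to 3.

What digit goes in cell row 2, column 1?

7 in 3 cells must be {1,2,4}; 4 in 2 cells must be {1,3}; 3 in 2 cells must be {1,2}.
The 7 across and the 4 down share only 1, so (2,2) = 1.
Given what's placed, (2,3) must be 2 to fit the 7 across and 3 down.
(1,2) = 4 − 1 = 3 completes the 4 down.
(1,3) = 3 − 2 = 1 completes the 3 down.
(2,1) = 7 − 3 = 4 completes the 7 across.
(1,1) = 11 − 4 = 7 completes the 11 across.

4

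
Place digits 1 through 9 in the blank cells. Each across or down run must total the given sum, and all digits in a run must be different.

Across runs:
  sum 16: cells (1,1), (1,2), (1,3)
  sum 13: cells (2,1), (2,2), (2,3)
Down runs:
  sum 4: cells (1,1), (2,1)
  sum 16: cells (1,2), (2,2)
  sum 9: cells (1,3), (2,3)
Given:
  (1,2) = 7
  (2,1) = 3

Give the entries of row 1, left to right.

4 in 2 cells must be {1,3}; 16 in 2 cells must be {7,9}.
(1,1) = 4 − 3 = 1 completes the 4 down.
(1,3) = 16 − 8 = 8 completes the 16 across.
(2,2) = 16 − 7 = 9 completes the 16 down.
(2,3) = 13 − 12 = 1 completes the 13 across.

1 7 8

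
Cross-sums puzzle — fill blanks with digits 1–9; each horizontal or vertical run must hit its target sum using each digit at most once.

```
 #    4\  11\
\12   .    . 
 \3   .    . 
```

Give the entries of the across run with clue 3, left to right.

1 2

3 in 2 cells must be {1,2}; 4 in 2 cells must be {1,3}.
The 12 across and the 4 down share only 3, so R1C1 = 3.
R1C2 = 12 − 3 = 9 completes the 12 across.
R2C1 = 4 − 3 = 1 completes the 4 down.
R2C2 = 3 − 1 = 2 completes the 3 across.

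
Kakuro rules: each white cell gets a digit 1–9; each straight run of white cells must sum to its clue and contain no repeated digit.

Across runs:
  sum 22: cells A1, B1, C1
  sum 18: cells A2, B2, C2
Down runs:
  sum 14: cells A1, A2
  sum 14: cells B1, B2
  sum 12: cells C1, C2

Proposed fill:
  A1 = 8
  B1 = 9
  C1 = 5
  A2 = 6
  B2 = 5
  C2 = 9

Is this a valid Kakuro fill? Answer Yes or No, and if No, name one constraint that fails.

No — the across run A2–C2 sums to 20, not 18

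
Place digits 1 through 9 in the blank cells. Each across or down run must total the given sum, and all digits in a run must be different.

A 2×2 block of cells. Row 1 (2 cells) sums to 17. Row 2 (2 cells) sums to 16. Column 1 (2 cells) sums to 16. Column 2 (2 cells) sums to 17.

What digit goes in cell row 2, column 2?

9

17 in 2 cells must be {8,9}; 16 in 2 cells must be {7,9}.
The 17 across and the 16 down share only 9, so (1,1) = 9.
(1,2) = 17 − 9 = 8 completes the 17 across.
(2,1) = 16 − 9 = 7 completes the 16 down.
(2,2) = 16 − 7 = 9 completes the 16 across.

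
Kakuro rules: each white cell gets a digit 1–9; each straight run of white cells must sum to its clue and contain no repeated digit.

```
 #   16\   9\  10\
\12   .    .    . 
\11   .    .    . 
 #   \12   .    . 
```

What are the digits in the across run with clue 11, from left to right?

7 3 1

16 in 2 cells must be {7,9}.
Only 7 fits R2C1 under both its across sum 11 and down sum 16.
R1C1 = 16 − 7 = 9 completes the 16 down.
Nothing is forced directly, so branch on R1C2, whose candidates are 1 or 2. If R1C2 = 2: that forces R1C3 = 1, R2C3 = 3, after which R3C3 would have to be in {3,4,5,7,8,9} for the 12 across but in {6} for the 10 down — contradiction. So R1C2 = 1.
R1C3 = 12 − 10 = 2 completes the 12 across.
R2C2 = 3: the only remaining digit allowed by both the 11 across and the 9 down.
R2C3 = 11 − 10 = 1 completes the 11 across.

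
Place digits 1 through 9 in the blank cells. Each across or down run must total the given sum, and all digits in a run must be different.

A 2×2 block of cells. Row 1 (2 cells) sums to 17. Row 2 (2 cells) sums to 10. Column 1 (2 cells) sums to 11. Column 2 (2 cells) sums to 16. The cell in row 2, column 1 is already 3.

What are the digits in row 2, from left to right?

3 7

17 in 2 cells must be {8,9}; 16 in 2 cells must be {7,9}.
(1,1) = 11 − 3 = 8 completes the 11 down.
(1,2) = 17 − 8 = 9 completes the 17 across.
(2,2) = 10 − 3 = 7 completes the 10 across.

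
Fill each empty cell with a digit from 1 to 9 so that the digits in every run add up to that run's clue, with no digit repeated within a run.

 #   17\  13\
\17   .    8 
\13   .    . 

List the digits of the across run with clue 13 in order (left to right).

17 in 2 cells must be {8,9}.
R1C1 = 17 − 8 = 9 completes the 17 across.
R2C1 = 17 − 9 = 8 completes the 17 down.
R2C2 = 13 − 8 = 5 completes the 13 across.

8 5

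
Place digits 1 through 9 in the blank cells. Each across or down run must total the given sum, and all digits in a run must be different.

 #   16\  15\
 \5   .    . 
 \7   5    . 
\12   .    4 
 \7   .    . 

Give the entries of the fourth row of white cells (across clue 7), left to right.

1 6

R2C2 = 7 − 5 = 2 completes the 7 across.
R3C1 = 12 − 4 = 8 completes the 12 across.
No cell is forced outright now. R1C1 can only be 1 or 2 (the digits allowed by both its 5 across and its 16 down). If R1C1 = 1: then R1C2 would have to be in {4} for the 5 across but in {1,3,6,8} for the 15 down — contradiction. So R1C1 = 2.
R1C2 = 5 − 2 = 3 completes the 5 across.
R4C1 = 16 − 15 = 1 completes the 16 down.
R4C2 = 7 − 1 = 6 completes the 7 across.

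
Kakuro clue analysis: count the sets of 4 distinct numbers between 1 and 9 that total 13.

3

4 distinct digits from 1–9 sum between 10 and 30.
Enumerating: {1,2,3,7}, {1,2,4,6}, {1,3,4,5}.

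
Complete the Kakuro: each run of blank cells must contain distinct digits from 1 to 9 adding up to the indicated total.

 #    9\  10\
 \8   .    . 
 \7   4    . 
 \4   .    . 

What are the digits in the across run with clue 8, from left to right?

2, 6

4 in 2 cells must be {1,3}.
R2C2 = 7 − 4 = 3 completes the 7 across.
Given what's placed, R3C1 must be 3 to fit the 4 across and 9 down.
R3C2 = 4 − 3 = 1 completes the 4 across.
R1C1 = 9 − 7 = 2 completes the 9 down.
R1C2 = 8 − 2 = 6 completes the 8 across.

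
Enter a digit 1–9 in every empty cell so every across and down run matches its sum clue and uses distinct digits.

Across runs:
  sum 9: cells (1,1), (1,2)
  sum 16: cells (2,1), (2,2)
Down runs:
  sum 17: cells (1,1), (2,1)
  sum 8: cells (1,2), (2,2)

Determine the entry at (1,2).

16 in 2 cells must be {7,9}; 17 in 2 cells must be {8,9}.
The 9 across and the 17 down share only 8, so (1,1) = 8.
(1,2) = 9 − 8 = 1 completes the 9 across.
(2,1) = 17 − 8 = 9 completes the 17 down.
(2,2) = 16 − 9 = 7 completes the 16 across.

1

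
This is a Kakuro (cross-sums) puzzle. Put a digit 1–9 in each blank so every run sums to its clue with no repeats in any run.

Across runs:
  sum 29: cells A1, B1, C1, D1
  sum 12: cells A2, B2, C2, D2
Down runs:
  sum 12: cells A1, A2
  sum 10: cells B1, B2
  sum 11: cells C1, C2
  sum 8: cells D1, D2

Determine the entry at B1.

8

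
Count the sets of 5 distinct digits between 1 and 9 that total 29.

5 distinct digits from 1–9 sum between 15 and 35.

8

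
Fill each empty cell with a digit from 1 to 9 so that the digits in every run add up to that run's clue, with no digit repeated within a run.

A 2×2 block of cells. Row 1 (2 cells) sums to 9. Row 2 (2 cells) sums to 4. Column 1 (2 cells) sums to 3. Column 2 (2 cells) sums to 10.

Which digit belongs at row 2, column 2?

3

4 in 2 cells must be {1,3}; 3 in 2 cells must be {1,2}.
The 4 across and the 3 down share only 1, so (2,1) = 1.
(2,2) = 4 − 1 = 3 completes the 4 across.
(1,1) = 3 − 1 = 2 completes the 3 down.
(1,2) = 9 − 2 = 7 completes the 9 across.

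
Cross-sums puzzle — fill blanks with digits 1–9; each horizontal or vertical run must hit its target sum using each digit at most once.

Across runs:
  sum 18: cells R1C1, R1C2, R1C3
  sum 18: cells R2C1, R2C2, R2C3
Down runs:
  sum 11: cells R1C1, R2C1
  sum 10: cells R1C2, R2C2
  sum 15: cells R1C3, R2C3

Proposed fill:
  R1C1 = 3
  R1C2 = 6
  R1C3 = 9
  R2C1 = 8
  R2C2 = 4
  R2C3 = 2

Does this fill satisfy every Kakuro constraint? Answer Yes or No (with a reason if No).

No — the across run R2C1–R2C3 sums to 14, not 18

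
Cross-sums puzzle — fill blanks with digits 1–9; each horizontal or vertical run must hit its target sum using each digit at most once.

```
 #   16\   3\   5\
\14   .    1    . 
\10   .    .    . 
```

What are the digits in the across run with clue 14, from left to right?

16 in 2 cells must be {7,9}; 3 in 2 cells must be {1,2}.
R1C3 = 4: the only remaining digit allowed by both the 14 across and the 5 down.
Only 7 fits R2C1 under both its across sum 10 and down sum 16.
R2C2 = 3 − 1 = 2 completes the 3 down.
R2C3 = 10 − 9 = 1 completes the 10 across.
R1C1 = 14 − 5 = 9 completes the 14 across.

9, 1, 4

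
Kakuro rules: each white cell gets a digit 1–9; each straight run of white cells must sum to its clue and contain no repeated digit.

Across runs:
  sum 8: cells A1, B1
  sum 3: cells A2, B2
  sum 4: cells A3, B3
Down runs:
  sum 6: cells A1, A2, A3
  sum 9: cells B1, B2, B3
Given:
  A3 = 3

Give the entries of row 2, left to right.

3 in 2 cells must be {1,2}; 4 in 2 cells must be {1,3}; 6 in 3 cells must be {1,2,3}.
B3 = 4 − 3 = 1 completes the 4 across.
Given what's placed, B2 must be 2 to fit the 3 across and 9 down.
B1 = 9 − 3 = 6 completes the 9 down.
A2 = 3 − 2 = 1 completes the 3 across.
A1 = 8 − 6 = 2 completes the 8 across.

1 2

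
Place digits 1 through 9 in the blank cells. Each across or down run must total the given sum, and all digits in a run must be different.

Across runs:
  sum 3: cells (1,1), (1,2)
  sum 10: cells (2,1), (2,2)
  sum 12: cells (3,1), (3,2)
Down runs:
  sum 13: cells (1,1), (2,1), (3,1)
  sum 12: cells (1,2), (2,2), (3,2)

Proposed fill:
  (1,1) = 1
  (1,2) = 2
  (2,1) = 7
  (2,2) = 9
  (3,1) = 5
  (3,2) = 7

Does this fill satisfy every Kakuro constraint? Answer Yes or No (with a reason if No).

No — the down run (1,2)–(3,2) sums to 18, not 12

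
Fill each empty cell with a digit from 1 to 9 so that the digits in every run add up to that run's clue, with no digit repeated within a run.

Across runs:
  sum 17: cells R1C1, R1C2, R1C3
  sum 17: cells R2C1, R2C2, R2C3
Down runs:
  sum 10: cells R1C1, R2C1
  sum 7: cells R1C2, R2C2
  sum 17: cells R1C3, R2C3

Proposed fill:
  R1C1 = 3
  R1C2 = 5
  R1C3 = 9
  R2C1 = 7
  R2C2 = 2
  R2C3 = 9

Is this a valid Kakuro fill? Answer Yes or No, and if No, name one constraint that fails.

No — the across run R2C1–R2C3 sums to 18, not 17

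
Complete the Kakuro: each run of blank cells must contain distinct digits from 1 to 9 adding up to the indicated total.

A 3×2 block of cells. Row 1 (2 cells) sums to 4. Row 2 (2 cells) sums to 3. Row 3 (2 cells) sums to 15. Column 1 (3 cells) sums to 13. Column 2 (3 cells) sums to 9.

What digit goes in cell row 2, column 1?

4 in 2 cells must be {1,3}; 3 in 2 cells must be {1,2}.
The 15 across and the 9 down share only 6, so (3,2) = 6.
Given what's placed, (1,2) must be 1 to fit the 4 across and 9 down.
(2,2) = 9 − 7 = 2 completes the 9 down.
(3,1) = 15 − 6 = 9 completes the 15 across.
(1,1) = 4 − 1 = 3 completes the 4 across.
(2,1) = 3 − 2 = 1 completes the 3 across.

1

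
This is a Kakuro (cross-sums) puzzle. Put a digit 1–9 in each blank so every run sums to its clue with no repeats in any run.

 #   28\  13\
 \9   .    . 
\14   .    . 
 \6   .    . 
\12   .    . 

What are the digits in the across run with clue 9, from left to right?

Nothing is forced directly, so branch on R2C2, whose candidates are 5 or 6. If R2C2 = 6: that forces R2C1 = 8, R4C2 = 4, after which R4C1 would have to be in {8} for the 12 across but in {4,5,6,7,9} for the 28 down — contradiction. So R2C2 = 5.
R2C1 = 14 − 5 = 9 completes the 14 across.
Nothing is forced directly, so branch on R3C1, whose candidates are 4 or 5. If R3C1 = 4: then R3C2 would have to be in {2} for the 6 across but in {1,3,4} for the 13 down — contradiction. So R3C1 = 5.
R3C2 = 6 − 5 = 1 completes the 6 across.
R4C1 = 8: the only remaining digit allowed by both the 12 across and the 28 down.
R4C2 = 12 − 8 = 4 completes the 12 across.
R1C1 = 28 − 22 = 6 completes the 28 down.
R1C2 = 9 − 6 = 3 completes the 9 across.

6, 3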